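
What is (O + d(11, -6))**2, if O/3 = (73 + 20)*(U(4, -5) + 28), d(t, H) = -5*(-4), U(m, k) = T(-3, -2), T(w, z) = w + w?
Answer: 37920964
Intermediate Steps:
T(w, z) = 2*w
U(m, k) = -6 (U(m, k) = 2*(-3) = -6)
d(t, H) = 20
O = 6138 (O = 3*((73 + 20)*(-6 + 28)) = 3*(93*22) = 3*2046 = 6138)
(O + d(11, -6))**2 = (6138 + 20)**2 = 6158**2 = 37920964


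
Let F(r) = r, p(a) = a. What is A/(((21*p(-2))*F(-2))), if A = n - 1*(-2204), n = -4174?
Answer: -985/42 ≈ -23.452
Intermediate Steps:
A = -1970 (A = -4174 - 1*(-2204) = -4174 + 2204 = -1970)
A/(((21*p(-2))*F(-2))) = -1970/((21*(-2))*(-2)) = -1970/((-42*(-2))) = -1970/84 = -1970*1/84 = -985/42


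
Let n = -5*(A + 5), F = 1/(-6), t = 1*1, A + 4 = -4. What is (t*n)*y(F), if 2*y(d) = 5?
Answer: 75/2 ≈ 37.500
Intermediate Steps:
A = -8 (A = -4 - 4 = -8)
t = 1
F = -⅙ ≈ -0.16667
y(d) = 5/2 (y(d) = (½)*5 = 5/2)
n = 15 (n = -5*(-8 + 5) = -5*(-3) = 15)
(t*n)*y(F) = (1*15)*(5/2) = 15*(5/2) = 75/2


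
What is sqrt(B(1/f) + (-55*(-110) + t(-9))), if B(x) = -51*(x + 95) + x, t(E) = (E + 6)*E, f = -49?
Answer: sqrt(60418)/7 ≈ 35.114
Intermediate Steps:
t(E) = E*(6 + E) (t(E) = (6 + E)*E = E*(6 + E))
B(x) = -4845 - 50*x (B(x) = -51*(95 + x) + x = (-4845 - 51*x) + x = -4845 - 50*x)
sqrt(B(1/f) + (-55*(-110) + t(-9))) = sqrt((-4845 - 50/(-49)) + (-55*(-110) - 9*(6 - 9))) = sqrt((-4845 - 50*(-1/49)) + (6050 - 9*(-3))) = sqrt((-4845 + 50/49) + (6050 + 27)) = sqrt(-237355/49 + 6077) = sqrt(60418/49) = sqrt(60418)/7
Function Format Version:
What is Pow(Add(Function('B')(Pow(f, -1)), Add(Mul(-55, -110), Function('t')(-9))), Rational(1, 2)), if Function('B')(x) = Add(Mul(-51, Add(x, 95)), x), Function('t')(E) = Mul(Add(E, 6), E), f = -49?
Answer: Mul(Rational(1, 7), Pow(60418, Rational(1, 2))) ≈ 35.114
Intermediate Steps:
Function('t')(E) = Mul(E, Add(6, E)) (Function('t')(E) = Mul(Add(6, E), E) = Mul(E, Add(6, E)))
Function('B')(x) = Add(-4845, Mul(-50, x)) (Function('B')(x) = Add(Mul(-51, Add(95, x)), x) = Add(Add(-4845, Mul(-51, x)), x) = Add(-4845, Mul(-50, x)))
Pow(Add(Function('B')(Pow(f, -1)), Add(Mul(-55, -110), Function('t')(-9))), Rational(1, 2)) = Pow(Add(Add(-4845, Mul(-50, Pow(-49, -1))), Add(Mul(-55, -110), Mul(-9, Add(6, -9)))), Rational(1, 2)) = Pow(Add(Add(-4845, Mul(-50, Rational(-1, 49))), Add(6050, Mul(-9, -3))), Rational(1, 2)) = Pow(Add(Add(-4845, Rational(50, 49)), Add(6050, 27)), Rational(1, 2)) = Pow(Add(Rational(-237355, 49), 6077), Rational(1, 2)) = Pow(Rational(60418, 49), Rational(1, 2)) = Mul(Rational(1, 7), Pow(60418, Rational(1, 2)))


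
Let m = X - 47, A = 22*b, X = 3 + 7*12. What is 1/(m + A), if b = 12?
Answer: 1/304 ≈ 0.0032895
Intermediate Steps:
X = 87 (X = 3 + 84 = 87)
A = 264 (A = 22*12 = 264)
m = 40 (m = 87 - 47 = 40)
1/(m + A) = 1/(40 + 264) = 1/304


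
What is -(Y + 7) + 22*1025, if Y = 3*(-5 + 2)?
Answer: 22552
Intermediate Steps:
Y = -9 (Y = 3*(-3) = -9)
-(Y + 7) + 22*1025 = -(-9 + 7) + 22*1025 = -1*(-2) + 22550 = 2 + 22550 = 22552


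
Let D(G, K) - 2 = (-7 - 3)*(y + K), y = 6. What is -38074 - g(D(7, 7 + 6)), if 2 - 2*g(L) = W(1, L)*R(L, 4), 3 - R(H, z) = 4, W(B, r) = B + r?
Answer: -75963/2 ≈ -37982.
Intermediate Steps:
R(H, z) = -1 (R(H, z) = 3 - 1*4 = 3 - 4 = -1)
D(G, K) = -58 - 10*K (D(G, K) = 2 + (-7 - 3)*(6 + K) = 2 - 10*(6 + K) = 2 + (-60 - 10*K) = -58 - 10*K)
g(L) = 3/2 + L/2 (g(L) = 1 - (1 + L)*(-1)/2 = 1 - (-1 - L)/2 = 1 + (½ + L/2) = 3/2 + L/2)
-38074 - g(D(7, 7 + 6)) = -38074 - (3/2 + (-58 - 10*(7 + 6))/2) = -38074 - (3/2 + (-58 - 10*13)/2) = -38074 - (3/2 + (-58 - 130)/2) = -38074 - (3/2 + (½)*(-188)) = -38074 - (3/2 - 94) = -38074 - 1*(-185/2) = -38074 + 185/2 = -75963/2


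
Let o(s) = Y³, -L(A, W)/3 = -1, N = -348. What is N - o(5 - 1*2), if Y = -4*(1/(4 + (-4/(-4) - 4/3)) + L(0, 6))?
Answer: 2522796/1331 ≈ 1895.4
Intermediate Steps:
L(A, W) = 3 (L(A, W) = -3*(-1) = 3)
Y = -144/11 (Y = -4*(1/(4 + (-4/(-4) - 4/3)) + 3) = -4*(1/(4 + (-4*(-¼) - 4*⅓)) + 3) = -4*(1/(4 + (1 - 4/3)) + 3) = -4*(1/(4 - ⅓) + 3) = -4*(1/(11/3) + 3) = -4*(3/11 + 3) = -4*36/11 = -144/11 ≈ -13.091)
o(s) = -2985984/1331 (o(s) = (-144/11)³ = -2985984/1331)
N - o(5 - 1*2) = -348 - 1*(-2985984/1331) = -348 + 2985984/1331 = 2522796/1331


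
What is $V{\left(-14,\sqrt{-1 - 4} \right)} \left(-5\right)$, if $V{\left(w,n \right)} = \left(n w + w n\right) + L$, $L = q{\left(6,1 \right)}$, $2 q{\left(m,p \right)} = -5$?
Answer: $\frac{25}{2} + 140 i \sqrt{5} \approx 12.5 + 313.05 i$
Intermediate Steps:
$q{\left(m,p \right)} = - \frac{5}{2}$ ($q{\left(m,p \right)} = \frac{1}{2} \left(-5\right) = - \frac{5}{2}$)
$L = - \frac{5}{2} \approx -2.5$
$V{\left(w,n \right)} = - \frac{5}{2} + 2 n w$ ($V{\left(w,n \right)} = \left(n w + w n\right) - \frac{5}{2} = \left(n w + n w\right) - \frac{5}{2} = 2 n w - \frac{5}{2} = - \frac{5}{2} + 2 n w$)
$V{\left(-14,\sqrt{-1 - 4} \right)} \left(-5\right) = \left(- \frac{5}{2} + 2 \sqrt{-1 - 4} \left(-14\right)\right) \left(-5\right) = \left(- \frac{5}{2} + 2 \sqrt{-5} \left(-14\right)\right) \left(-5\right) = \left(- \frac{5}{2} + 2 i \sqrt{5} \left(-14\right)\right) \left(-5\right) = \left(- \frac{5}{2} - 28 i \sqrt{5}\right) \left(-5\right) = \frac{25}{2} + 140 i \sqrt{5}$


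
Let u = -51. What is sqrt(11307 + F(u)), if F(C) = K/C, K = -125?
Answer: sqrt(29415882)/51 ≈ 106.35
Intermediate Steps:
F(C) = -125/C
sqrt(11307 + F(u)) = sqrt(11307 - 125/(-51)) = sqrt(11307 - 125*(-1/51)) = sqrt(11307 + 125/51) = sqrt(576782/51) = sqrt(29415882)/51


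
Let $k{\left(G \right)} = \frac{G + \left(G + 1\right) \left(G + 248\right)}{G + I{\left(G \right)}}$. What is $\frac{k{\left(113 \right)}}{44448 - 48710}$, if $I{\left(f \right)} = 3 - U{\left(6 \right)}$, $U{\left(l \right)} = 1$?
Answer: $- \frac{41267}{490130} \approx -0.084196$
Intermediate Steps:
$I{\left(f \right)} = 2$ ($I{\left(f \right)} = 3 - 1 = 2$)
$k{\left(G \right)} = \frac{G + \left(1 + G\right) \left(248 + G\right)}{2 + G}$ ($k{\left(G \right)} = \frac{G + \left(G + 1\right) \left(G + 248\right)}{G + 2} = \frac{G + \left(1 + G\right) \left(248 + G\right)}{2 + G}$)
$\frac{k{\left(113 \right)}}{44448 - 48710} = \frac{\frac{1}{2 + 113} \left(248 + 113^{2} + 250 \cdot 113\right)}{44448 - 48710} = \frac{\frac{1}{115} \left(248 + 12769 + 28250\right)}{-4262} = \frac{1}{115} \cdot 41267 \left(- \frac{1}{4262}\right) = \frac{41267}{115} \left(- \frac{1}{4262}\right) = - \frac{41267}{490130}$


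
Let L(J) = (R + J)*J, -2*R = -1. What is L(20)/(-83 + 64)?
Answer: -410/19 ≈ -21.579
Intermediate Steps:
R = 1/2 (R = -1/2*(-1) = 1/2 ≈ 0.50000)
L(J) = J*(1/2 + J) (L(J) = (1/2 + J)*J = J*(1/2 + J))
L(20)/(-83 + 64) = (20*(1/2 + 20))/(-83 + 64) = (20*(41/2))/(-19) = -1/19*410 = -410/19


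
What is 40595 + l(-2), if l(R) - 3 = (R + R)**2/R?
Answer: 40590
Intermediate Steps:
l(R) = 3 + 4*R (l(R) = 3 + (R + R)**2/R = 3 + (2*R)**2/R = 3 + (4*R**2)/R = 3 + 4*R)
40595 + l(-2) = 40595 + (3 + 4*(-2)) = 40595 + (3 - 8) = 40595 - 5 = 40590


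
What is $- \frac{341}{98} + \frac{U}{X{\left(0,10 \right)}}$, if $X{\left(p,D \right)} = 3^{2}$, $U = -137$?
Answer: $- \frac{16495}{882} \approx -18.702$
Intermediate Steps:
$X{\left(p,D \right)} = 9$
$- \frac{341}{98} + \frac{U}{X{\left(0,10 \right)}} = - \frac{341}{98} - \frac{137}{9} = - \frac{16495}{882}$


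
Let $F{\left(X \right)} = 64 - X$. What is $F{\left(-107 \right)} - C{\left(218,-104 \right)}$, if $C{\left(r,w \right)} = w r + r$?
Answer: $22625$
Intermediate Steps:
$C{\left(r,w \right)} = r + r w$ ($C{\left(r,w \right)} = r w + r = r + r w$)
$F{\left(-107 \right)} - C{\left(218,-104 \right)} = \left(64 - -107\right) - 218 \left(1 - 104\right) = \left(64 + 107\right) - 218 \left(-103\right) = 171 - -22454 = 171 + 22454 = 22625$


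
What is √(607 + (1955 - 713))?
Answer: 43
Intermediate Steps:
√(607 + (1955 - 713)) = √(607 + 1242) = √1849 = 43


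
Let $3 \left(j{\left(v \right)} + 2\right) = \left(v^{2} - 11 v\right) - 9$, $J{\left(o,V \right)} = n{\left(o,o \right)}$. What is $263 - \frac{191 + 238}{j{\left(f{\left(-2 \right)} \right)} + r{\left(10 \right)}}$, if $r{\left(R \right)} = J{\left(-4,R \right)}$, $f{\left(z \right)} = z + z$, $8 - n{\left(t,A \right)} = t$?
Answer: $\frac{2224}{9} \approx 247.11$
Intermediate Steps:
$n{\left(t,A \right)} = 8 - t$
$f{\left(z \right)} = 2 z$
$J{\left(o,V \right)} = 8 - o$
$r{\left(R \right)} = 12$ ($r{\left(R \right)} = 8 - -4 = 8 + 4 = 12$)
$j{\left(v \right)} = -5 - \frac{11 v}{3} + \frac{v^{2}}{3}$ ($j{\left(v \right)} = -2 + \frac{\left(v^{2} - 11 v\right) - 9}{3} = -2 + \frac{-9 + v^{2} - 11 v}{3} = -2 - \left(3 - \frac{v^{2}}{3} + \frac{11 v}{3}\right) = -5 - \frac{11 v}{3} + \frac{v^{2}}{3}$)
$263 - \frac{191 + 238}{j{\left(f{\left(-2 \right)} \right)} + r{\left(10 \right)}} = 263 - \frac{191 + 238}{\left(-5 - \frac{11 \cdot 2 \left(-2\right)}{3} + \frac{\left(2 \left(-2\right)\right)^{2}}{3}\right) + 12} = 263 - \frac{429}{\left(-5 - - \frac{44}{3} + \frac{\left(-4\right)^{2}}{3}\right) + 12} = 263 - \frac{429}{\left(-5 + \frac{44}{3} + \frac{1}{3} \cdot 16\right) + 12} = 263 - \frac{429}{\left(-5 + \frac{44}{3} + \frac{16}{3}\right) + 12} = 263 - \frac{429}{15 + 12} = 263 - \frac{429}{27} = 263 - 429 \cdot \frac{1}{27} = 263 - \frac{143}{9} = \frac{2224}{9}$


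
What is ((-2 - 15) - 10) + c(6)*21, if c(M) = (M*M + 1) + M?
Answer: 876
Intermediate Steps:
c(M) = 1 + M + M**2 (c(M) = (M**2 + 1) + M = (1 + M**2) + M = 1 + M + M**2)
((-2 - 15) - 10) + c(6)*21 = ((-2 - 15) - 10) + (1 + 6 + 6**2)*21 = (-17 - 10) + (1 + 6 + 36)*21 = -27 + 43*21 = -27 + 903 = 876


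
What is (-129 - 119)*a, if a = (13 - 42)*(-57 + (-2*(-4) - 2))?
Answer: -366792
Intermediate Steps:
a = 1479 (a = -29*(-57 + (8 - 2)) = -29*(-57 + 6) = -29*(-51) = 1479)
(-129 - 119)*a = (-129 - 119)*1479 = -248*1479 = -366792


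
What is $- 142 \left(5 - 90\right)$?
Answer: $12070$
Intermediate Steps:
$- 142 \left(5 - 90\right) = \left(-142\right) \left(-85\right) = 12070$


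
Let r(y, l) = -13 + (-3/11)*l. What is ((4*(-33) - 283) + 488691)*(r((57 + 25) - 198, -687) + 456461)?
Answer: 2452604976964/11 ≈ 2.2296e+11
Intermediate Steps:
r(y, l) = -13 - 3*l/11 (r(y, l) = -13 + (-3*1/11)*l = -13 - 3*l/11)
((4*(-33) - 283) + 488691)*(r((57 + 25) - 198, -687) + 456461) = ((4*(-33) - 283) + 488691)*((-13 - 3/11*(-687)) + 456461) = ((-132 - 283) + 488691)*((-13 + 2061/11) + 456461) = (-415 + 488691)*(1918/11 + 456461) = 488276*(5022989/11) = 2452604976964/11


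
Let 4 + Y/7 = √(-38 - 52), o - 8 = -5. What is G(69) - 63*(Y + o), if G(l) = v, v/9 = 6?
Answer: 1629 - 1323*I*√10 ≈ 1629.0 - 4183.7*I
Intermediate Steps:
v = 54 (v = 9*6 = 54)
o = 3 (o = 8 - 5 = 3)
Y = -28 + 21*I*√10 (Y = -28 + 7*√(-38 - 52) = -28 + 7*√(-90) = -28 + 7*(3*I*√10) = -28 + 21*I*√10 ≈ -28.0 + 66.408*I)
G(l) = 54
G(69) - 63*(Y + o) = 54 - 63*((-28 + 21*I*√10) + 3) = 54 - 63*(-25 + 21*I*√10) = 54 + (1575 - 1323*I*√10) = 1629 - 1323*I*√10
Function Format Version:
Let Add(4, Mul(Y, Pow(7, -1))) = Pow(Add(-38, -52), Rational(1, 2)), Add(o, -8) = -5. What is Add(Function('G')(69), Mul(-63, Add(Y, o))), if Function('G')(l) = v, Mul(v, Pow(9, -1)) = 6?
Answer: Add(1629, Mul(-1323, I, Pow(10, Rational(1, 2)))) ≈ Add(1629.0, Mul(-4183.7, I))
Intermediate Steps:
v = 54 (v = Mul(9, 6) = 54)
o = 3 (o = Add(8, -5) = 3)
Y = Add(-28, Mul(21, I, Pow(10, Rational(1, 2)))) (Y = Add(-28, Mul(7, Pow(Add(-38, -52), Rational(1, 2)))) = Add(-28, Mul(7, Pow(-90, Rational(1, 2)))) = Add(-28, Mul(7, Mul(3, I, Pow(10, Rational(1, 2))))) = Add(-28, Mul(21, I, Pow(10, Rational(1, 2)))) ≈ Add(-28.000, Mul(66.408, I)))
Function('G')(l) = 54
Add(Function('G')(69), Mul(-63, Add(Y, o))) = Add(54, Mul(-63, Add(Add(-28, Mul(21, I, Pow(10, Rational(1, 2)))), 3))) = Add(54, Mul(-63, Add(-25, Mul(21, I, Pow(10, Rational(1, 2)))))) = Add(54, Add(1575, Mul(-1323, I, Pow(10, Rational(1, 2))))) = Add(1629, Mul(-1323, I, Pow(10, Rational(1, 2))))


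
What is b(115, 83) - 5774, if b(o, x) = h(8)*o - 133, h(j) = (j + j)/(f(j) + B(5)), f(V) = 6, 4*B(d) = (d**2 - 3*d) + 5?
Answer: -223013/39 ≈ -5718.3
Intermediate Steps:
B(d) = 5/4 - 3*d/4 + d**2/4 (B(d) = ((d**2 - 3*d) + 5)/4 = (5 + d**2 - 3*d)/4 = 5/4 - 3*d/4 + d**2/4)
h(j) = 8*j/39 (h(j) = (j + j)/(6 + (5/4 - 3/4*5 + (1/4)*5**2)) = (2*j)/(6 + (5/4 - 15/4 + (1/4)*25)) = (2*j)/(6 + (5/4 - 15/4 + 25/4)) = (2*j)/(6 + 15/4) = (2*j)/(39/4) = (2*j)*(4/39) = 8*j/39)
b(o, x) = -133 + 64*o/39 (b(o, x) = ((8/39)*8)*o - 133 = 64*o/39 - 133 = -133 + 64*o/39)
b(115, 83) - 5774 = (-133 + (64/39)*115) - 5774 = (-133 + 7360/39) - 5774 = 2173/39 - 5774 = -223013/39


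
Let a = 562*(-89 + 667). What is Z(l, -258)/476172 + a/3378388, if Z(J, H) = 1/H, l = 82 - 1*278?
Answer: 9976717757987/103760748212472 ≈ 0.096151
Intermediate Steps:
l = -196 (l = 82 - 278 = -196)
a = 324836 (a = 562*578 = 324836)
Z(l, -258)/476172 + a/3378388 = 1/(-258*476172) + 324836/3378388 = -1/258*1/476172 + 324836*(1/3378388) = -1/122852376 + 81209/844597 = 9976717757987/103760748212472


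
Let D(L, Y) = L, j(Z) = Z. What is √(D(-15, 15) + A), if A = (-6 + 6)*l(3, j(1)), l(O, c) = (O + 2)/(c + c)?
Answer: I*√15 ≈ 3.873*I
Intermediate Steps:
l(O, c) = (2 + O)/(2*c) (l(O, c) = (2 + O)/((2*c)) = (2 + O)*(1/(2*c)) = (2 + O)/(2*c))
A = 0 (A = (-6 + 6)*((½)*(2 + 3)/1) = 0*((½)*1*5) = 0*(5/2) = 0)
√(D(-15, 15) + A) = √(-15 + 0) = √(-15) = I*√15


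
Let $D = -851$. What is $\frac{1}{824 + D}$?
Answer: $- \frac{1}{27} \approx -0.037037$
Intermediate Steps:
$\frac{1}{824 + D} = \frac{1}{824 - 851} = \frac{1}{-27} = - \frac{1}{27}$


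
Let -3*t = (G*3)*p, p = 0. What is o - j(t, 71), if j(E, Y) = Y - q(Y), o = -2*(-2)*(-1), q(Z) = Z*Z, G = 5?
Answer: 4966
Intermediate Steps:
q(Z) = Z**2
o = -4 (o = 4*(-1) = -4)
t = 0 (t = -5*3*0/3 = -5*0 = -1/3*0 = 0)
j(E, Y) = Y - Y**2
o - j(t, 71) = -4 - 71*(1 - 1*71) = -4 - 71*(1 - 71) = -4 - 71*(-70) = -4 - 1*(-4970) = -4 + 4970 = 4966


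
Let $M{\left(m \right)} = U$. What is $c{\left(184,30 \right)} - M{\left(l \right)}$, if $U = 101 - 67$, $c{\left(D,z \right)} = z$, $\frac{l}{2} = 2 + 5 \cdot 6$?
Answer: $-4$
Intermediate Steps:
$l = 64$ ($l = 2 \left(2 + 5 \cdot 6\right) = 2 \left(2 + 30\right) = 2 \cdot 32 = 64$)
$U = 34$ ($U = 101 - 67 = 34$)
$M{\left(m \right)} = 34$
$c{\left(184,30 \right)} - M{\left(l \right)} = 30 - 34 = -4$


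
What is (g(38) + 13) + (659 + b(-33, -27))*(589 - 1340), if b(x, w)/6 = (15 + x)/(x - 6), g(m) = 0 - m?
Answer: -6461178/13 ≈ -4.9701e+5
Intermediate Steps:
g(m) = -m
b(x, w) = 6*(15 + x)/(-6 + x) (b(x, w) = 6*((15 + x)/(x - 6)) = 6*((15 + x)/(-6 + x)) = 6*(15 + x)/(-6 + x))
(g(38) + 13) + (659 + b(-33, -27))*(589 - 1340) = (-1*38 + 13) + (659 + 6*(15 - 33)/(-6 - 33))*(589 - 1340) = (-38 + 13) + (659 + 6*(-18)/(-39))*(-751) = -25 + (659 + 6*(-1/39)*(-18))*(-751) = -25 + (659 + 36/13)*(-751) = -25 + (8603/13)*(-751) = -25 - 6460853/13 = -6461178/13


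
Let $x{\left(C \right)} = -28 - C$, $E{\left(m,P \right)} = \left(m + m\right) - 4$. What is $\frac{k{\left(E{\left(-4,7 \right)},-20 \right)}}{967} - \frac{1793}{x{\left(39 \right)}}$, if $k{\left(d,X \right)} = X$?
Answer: $\frac{1732491}{64789} \approx 26.741$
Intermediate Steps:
$E{\left(m,P \right)} = -4 + 2 m$ ($E{\left(m,P \right)} = 2 m - 4 = -4 + 2 m$)
$\frac{k{\left(E{\left(-4,7 \right)},-20 \right)}}{967} - \frac{1793}{x{\left(39 \right)}} = - \frac{20}{967} - \frac{1793}{-28 - 39} = \left(-20\right) \frac{1}{967} - \frac{1793}{-28 - 39} = - \frac{20}{967} - \frac{1793}{-67} = - \frac{20}{967} - - \frac{1793}{67} = - \frac{20}{967} + \frac{1793}{67} = \frac{1732491}{64789}$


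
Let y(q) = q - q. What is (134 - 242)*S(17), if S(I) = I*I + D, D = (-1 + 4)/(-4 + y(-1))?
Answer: -31131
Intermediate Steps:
y(q) = 0
D = -3/4 (D = (-1 + 4)/(-4 + 0) = 3/(-4) = 3*(-1/4) = -3/4 ≈ -0.75000)
S(I) = -3/4 + I**2 (S(I) = I*I - 3/4 = I**2 - 3/4 = -3/4 + I**2)
(134 - 242)*S(17) = (134 - 242)*(-3/4 + 17**2) = -108*(-3/4 + 289) = -108*1153/4 = -31131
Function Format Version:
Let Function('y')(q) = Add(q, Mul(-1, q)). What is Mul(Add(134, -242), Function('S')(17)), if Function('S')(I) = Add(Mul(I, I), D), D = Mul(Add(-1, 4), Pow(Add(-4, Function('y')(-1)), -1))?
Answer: -31131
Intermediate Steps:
Function('y')(q) = 0
D = Rational(-3, 4) (D = Mul(Add(-1, 4), Pow(Add(-4, 0), -1)) = Mul(3, Pow(-4, -1)) = Mul(3, Rational(-1, 4)) = Rational(-3, 4) ≈ -0.75000)
Function('S')(I) = Add(Rational(-3, 4), Pow(I, 2)) (Function('S')(I) = Add(Mul(I, I), Rational(-3, 4)) = Add(Pow(I, 2), Rational(-3, 4)) = Add(Rational(-3, 4), Pow(I, 2)))
Mul(Add(134, -242), Function('S')(17)) = Mul(Add(134, -242), Add(Rational(-3, 4), Pow(17, 2))) = Mul(-108, Add(Rational(-3, 4), 289)) = Mul(-108, Rational(1153, 4)) = -31131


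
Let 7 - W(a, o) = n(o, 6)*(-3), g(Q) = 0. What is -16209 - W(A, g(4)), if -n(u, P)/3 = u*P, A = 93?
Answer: -16216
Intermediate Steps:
n(u, P) = -3*P*u (n(u, P) = -3*u*P = -3*P*u)
W(a, o) = 7 - 54*o (W(a, o) = 7 - (-3*6*o)*(-3) = 7 - (-18*o)*(-3) = 7 - 54*o)
-16209 - W(A, g(4)) = -16209 - (7 - 54*0) = -16209 - (7 + 0) = -16209 - 1*7 = -16209 - 7 = -16216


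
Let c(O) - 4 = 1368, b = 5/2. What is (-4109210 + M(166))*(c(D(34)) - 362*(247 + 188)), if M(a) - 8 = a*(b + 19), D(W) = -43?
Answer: 640881100034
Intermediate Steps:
b = 5/2 (b = 5*(½) = 5/2 ≈ 2.5000)
c(O) = 1372 (c(O) = 4 + 1368 = 1372)
M(a) = 8 + 43*a/2 (M(a) = 8 + a*(5/2 + 19) = 8 + a*(43/2) = 8 + 43*a/2)
(-4109210 + M(166))*(c(D(34)) - 362*(247 + 188)) = (-4109210 + (8 + (43/2)*166))*(1372 - 362*(247 + 188)) = (-4109210 + (8 + 3569))*(1372 - 362*435) = (-4109210 + 3577)*(1372 - 157470) = -4105633*(-156098) = 640881100034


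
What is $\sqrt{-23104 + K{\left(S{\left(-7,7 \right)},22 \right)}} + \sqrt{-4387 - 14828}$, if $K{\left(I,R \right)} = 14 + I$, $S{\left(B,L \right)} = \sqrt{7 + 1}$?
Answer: $\sqrt{-23090 + 2 \sqrt{2}} + 3 i \sqrt{2135} \approx 290.56 i$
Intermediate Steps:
$S{\left(B,L \right)} = 2 \sqrt{2}$ ($S{\left(B,L \right)} = \sqrt{8} = 2 \sqrt{2}$)
$\sqrt{-23104 + K{\left(S{\left(-7,7 \right)},22 \right)}} + \sqrt{-4387 - 14828} = \sqrt{-23104 + \left(14 + 2 \sqrt{2}\right)} + \sqrt{-4387 - 14828} = \sqrt{-23090 + 2 \sqrt{2}} + \sqrt{-19215} = \sqrt{-23090 + 2 \sqrt{2}} + 3 i \sqrt{2135}$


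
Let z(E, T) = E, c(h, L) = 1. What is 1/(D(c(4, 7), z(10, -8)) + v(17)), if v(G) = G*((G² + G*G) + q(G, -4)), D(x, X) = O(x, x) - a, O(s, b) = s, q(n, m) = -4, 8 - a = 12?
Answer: 1/9763 ≈ 0.00010243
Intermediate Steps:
a = -4 (a = 8 - 1*12 = 8 - 12 = -4)
D(x, X) = 4 + x (D(x, X) = x - 1*(-4) = x + 4 = 4 + x)
v(G) = G*(-4 + 2*G²) (v(G) = G*((G² + G*G) - 4) = G*((G² + G²) - 4) = G*(2*G² - 4) = G*(-4 + 2*G²))
1/(D(c(4, 7), z(10, -8)) + v(17)) = 1/((4 + 1) + 2*17*(-2 + 17²)) = 1/(5 + 2*17*(-2 + 289)) = 1/(5 + 2*17*287) = 1/(5 + 9758) = 1/9763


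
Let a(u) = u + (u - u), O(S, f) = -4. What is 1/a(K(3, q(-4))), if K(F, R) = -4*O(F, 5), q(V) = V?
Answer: 1/16 ≈ 0.062500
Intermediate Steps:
K(F, R) = 16 (K(F, R) = -4*(-4) = 16)
a(u) = u (a(u) = u + 0 = u)
1/a(K(3, q(-4))) = 1/16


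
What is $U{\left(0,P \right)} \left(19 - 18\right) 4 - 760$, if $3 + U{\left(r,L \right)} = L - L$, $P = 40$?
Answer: $-772$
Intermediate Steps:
$U{\left(r,L \right)} = -3$ ($U{\left(r,L \right)} = -3 + \left(L - L\right) = -3 + 0 = -3$)
$U{\left(0,P \right)} \left(19 - 18\right) 4 - 760 = - 3 \left(19 - 18\right) 4 - 760 = - 3 \cdot 1 \cdot 4 - 760 = \left(-3\right) 4 - 760 = -12 - 760 = -772$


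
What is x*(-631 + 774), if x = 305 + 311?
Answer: 88088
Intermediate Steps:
x = 616
x*(-631 + 774) = 616*(-631 + 774) = 616*143 = 88088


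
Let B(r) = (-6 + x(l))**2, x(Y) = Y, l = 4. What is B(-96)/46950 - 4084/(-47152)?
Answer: 23991551/276723300 ≈ 0.086699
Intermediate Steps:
B(r) = 4 (B(r) = (-6 + 4)**2 = (-2)**2 = 4)
B(-96)/46950 - 4084/(-47152) = 4/46950 - 4084/(-47152) = 4*(1/46950) - 4084*(-1/47152) = 2/23475 + 1021/11788 = 23991551/276723300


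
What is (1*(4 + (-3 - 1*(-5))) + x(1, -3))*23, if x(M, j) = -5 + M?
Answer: 46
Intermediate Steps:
(1*(4 + (-3 - 1*(-5))) + x(1, -3))*23 = (1*(4 + (-3 - 1*(-5))) + (-5 + 1))*23 = (1*(4 + (-3 + 5)) - 4)*23 = (1*(4 + 2) - 4)*23 = (1*6 - 4)*23 = (6 - 4)*23 = 2*23 = 46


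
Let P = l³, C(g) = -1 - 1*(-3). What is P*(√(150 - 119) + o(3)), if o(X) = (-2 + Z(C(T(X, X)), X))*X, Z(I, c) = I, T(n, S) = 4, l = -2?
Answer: -8*√31 ≈ -44.542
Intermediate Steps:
C(g) = 2 (C(g) = -1 + 3 = 2)
o(X) = 0 (o(X) = (-2 + 2)*X = 0*X = 0)
P = -8 (P = (-2)³ = -8)
P*(√(150 - 119) + o(3)) = -8*(√(150 - 119) + 0) = -8*(√31 + 0) = -8*√31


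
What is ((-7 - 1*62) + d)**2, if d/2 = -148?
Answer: 133225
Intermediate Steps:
d = -296 (d = 2*(-148) = -296)
((-7 - 1*62) + d)**2 = ((-7 - 1*62) - 296)**2 = ((-7 - 62) - 296)**2 = (-69 - 296)**2 = (-365)**2 = 133225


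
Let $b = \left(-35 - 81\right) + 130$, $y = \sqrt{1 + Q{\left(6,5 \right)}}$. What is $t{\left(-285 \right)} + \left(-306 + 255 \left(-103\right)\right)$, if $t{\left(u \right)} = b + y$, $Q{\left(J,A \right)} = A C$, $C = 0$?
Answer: $-26556$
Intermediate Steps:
$Q{\left(J,A \right)} = 0$ ($Q{\left(J,A \right)} = A 0 = 0$)
$y = 1$ ($y = \sqrt{1 + 0} = \sqrt{1} = 1$)
$b = 14$ ($b = -116 + 130 = 14$)
$t{\left(u \right)} = 15$ ($t{\left(u \right)} = 14 + 1 = 15$)
$t{\left(-285 \right)} + \left(-306 + 255 \left(-103\right)\right) = 15 + \left(-306 + 255 \left(-103\right)\right) = 15 - 26571 = -26556$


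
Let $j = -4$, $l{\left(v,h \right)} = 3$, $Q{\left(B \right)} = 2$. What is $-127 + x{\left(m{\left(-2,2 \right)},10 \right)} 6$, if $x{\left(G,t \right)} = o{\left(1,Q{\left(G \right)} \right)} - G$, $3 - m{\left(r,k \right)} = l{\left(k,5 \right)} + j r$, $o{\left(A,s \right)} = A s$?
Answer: $-67$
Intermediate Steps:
$m{\left(r,k \right)} = 4 r$ ($m{\left(r,k \right)} = 3 - \left(3 - 4 r\right) = 3 + \left(-3 + 4 r\right) = 4 r$)
$x{\left(G,t \right)} = 2 - G$ ($x{\left(G,t \right)} = 1 \cdot 2 - G = 2 - G$)
$-127 + x{\left(m{\left(-2,2 \right)},10 \right)} 6 = -127 + \left(2 - 4 \left(-2\right)\right) 6 = -127 + \left(2 - -8\right) 6 = -127 + \left(2 + 8\right) 6 = -127 + 10 \cdot 6 = -127 + 60 = -67$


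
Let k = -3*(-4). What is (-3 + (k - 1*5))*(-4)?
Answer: -16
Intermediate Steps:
k = 12
(-3 + (k - 1*5))*(-4) = (-3 + (12 - 1*5))*(-4) = (-3 + (12 - 5))*(-4) = (-3 + 7)*(-4) = 4*(-4) = -16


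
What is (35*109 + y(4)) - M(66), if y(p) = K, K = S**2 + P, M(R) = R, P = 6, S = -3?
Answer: 3764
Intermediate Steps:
K = 15 (K = (-3)**2 + 6 = 9 + 6 = 15)
y(p) = 15
(35*109 + y(4)) - M(66) = (35*109 + 15) - 1*66 = (3815 + 15) - 66 = 3830 - 66 = 3764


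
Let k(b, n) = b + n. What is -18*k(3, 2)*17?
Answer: -1530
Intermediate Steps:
-18*k(3, 2)*17 = -18*(3 + 2)*17 = -18*5*17 = -90*17 = -1530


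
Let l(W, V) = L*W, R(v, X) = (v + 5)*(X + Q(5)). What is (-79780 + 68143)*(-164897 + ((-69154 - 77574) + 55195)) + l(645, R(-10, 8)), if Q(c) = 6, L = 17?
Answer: 2984086875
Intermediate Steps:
R(v, X) = (5 + v)*(6 + X) (R(v, X) = (v + 5)*(X + 6) = (5 + v)*(6 + X))
l(W, V) = 17*W
(-79780 + 68143)*(-164897 + ((-69154 - 77574) + 55195)) + l(645, R(-10, 8)) = (-79780 + 68143)*(-164897 + ((-69154 - 77574) + 55195)) + 17*645 = -11637*(-164897 + (-146728 + 55195)) + 10965 = -11637*(-164897 - 91533) + 10965 = -11637*(-256430) + 10965 = 2984075910 + 10965 = 2984086875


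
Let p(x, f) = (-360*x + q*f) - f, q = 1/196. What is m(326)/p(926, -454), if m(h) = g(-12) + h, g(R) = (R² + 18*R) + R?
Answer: -23716/32625015 ≈ -0.00072693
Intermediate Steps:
q = 1/196 ≈ 0.0051020
g(R) = R² + 19*R
m(h) = -84 + h (m(h) = -12*(19 - 12) + h = -12*7 + h = -84 + h)
p(x, f) = -360*x - 195*f/196 (p(x, f) = (-360*x + f/196) - f = -360*x - 195*f/196)
m(326)/p(926, -454) = (-84 + 326)/(-360*926 - 195/196*(-454)) = 242/(-333360 + 44265/98) = 242/(-32625015/98) = 242*(-98/32625015) = -23716/32625015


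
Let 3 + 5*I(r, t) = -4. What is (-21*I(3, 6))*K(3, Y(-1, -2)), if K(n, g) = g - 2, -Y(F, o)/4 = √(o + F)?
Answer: -294/5 - 588*I*√3/5 ≈ -58.8 - 203.69*I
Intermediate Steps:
I(r, t) = -7/5 (I(r, t) = -⅗ + (⅕)*(-4) = -⅗ - ⅘ = -7/5)
Y(F, o) = -4*√(F + o) (Y(F, o) = -4*√(o + F) = -4*√(F + o))
K(n, g) = -2 + g
(-21*I(3, 6))*K(3, Y(-1, -2)) = (-21*(-7/5))*(-2 - 4*√(-1 - 2)) = 147*(-2 - 4*I*√3)/5 = -294/5 - 588*I*√3/5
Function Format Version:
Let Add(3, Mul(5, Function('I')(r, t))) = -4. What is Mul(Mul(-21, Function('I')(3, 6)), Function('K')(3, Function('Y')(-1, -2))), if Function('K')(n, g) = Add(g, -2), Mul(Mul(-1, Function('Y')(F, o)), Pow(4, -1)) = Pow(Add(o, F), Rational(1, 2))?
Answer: Add(Rational(-294, 5), Mul(Rational(-588, 5), I, Pow(3, Rational(1, 2)))) ≈ Add(-58.800, Mul(-203.69, I))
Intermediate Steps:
Function('I')(r, t) = Rational(-7, 5) (Function('I')(r, t) = Add(Rational(-3, 5), Mul(Rational(1, 5), -4)) = Add(Rational(-3, 5), Rational(-4, 5)) = Rational(-7, 5))
Function('Y')(F, o) = Mul(-4, Pow(Add(F, o), Rational(1, 2))) (Function('Y')(F, o) = Mul(-4, Pow(Add(o, F), Rational(1, 2))) = Mul(-4, Pow(Add(F, o), Rational(1, 2))))
Function('K')(n, g) = Add(-2, g)
Mul(Mul(-21, Function('I')(3, 6)), Function('K')(3, Function('Y')(-1, -2))) = Mul(Mul(-21, Rational(-7, 5)), Add(-2, Mul(-4, Pow(Add(-1, -2), Rational(1, 2))))) = Mul(Rational(147, 5), Add(-2, Mul(-4, Pow(-3, Rational(1, 2))))) = Mul(Rational(147, 5), Add(-2, Mul(-4, Mul(I, Pow(3, Rational(1, 2)))))) = Mul(Rational(147, 5), Add(-2, Mul(-4, I, Pow(3, Rational(1, 2))))) = Add(Rational(-294, 5), Mul(Rational(-588, 5), I, Pow(3, Rational(1, 2))))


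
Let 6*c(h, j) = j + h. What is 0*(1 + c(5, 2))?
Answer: 0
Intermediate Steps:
c(h, j) = h/6 + j/6 (c(h, j) = (j + h)/6 = (h + j)/6 = h/6 + j/6)
0*(1 + c(5, 2)) = 0*(1 + ((⅙)*5 + (⅙)*2)) = 0*(1 + (⅚ + ⅓)) = 0*(1 + 7/6) = 0*(13/6) = 0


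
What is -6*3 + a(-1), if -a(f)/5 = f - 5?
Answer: 12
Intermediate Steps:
a(f) = 25 - 5*f (a(f) = -5*(f - 5) = -5*(-5 + f) = 25 - 5*f)
-6*3 + a(-1) = -6*3 + (25 - 5*(-1)) = -18 + (25 + 5) = -18 + 30 = 12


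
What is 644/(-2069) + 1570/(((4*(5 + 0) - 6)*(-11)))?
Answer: -1673753/159313 ≈ -10.506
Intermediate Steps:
644/(-2069) + 1570/(((4*(5 + 0) - 6)*(-11))) = 644*(-1/2069) + 1570/(((4*5 - 6)*(-11))) = -644/2069 + 1570/(((20 - 6)*(-11))) = -644/2069 + 1570/((14*(-11))) = -644/2069 + 1570/(-154) = -644/2069 + 1570*(-1/154) = -644/2069 - 785/77 = -1673753/159313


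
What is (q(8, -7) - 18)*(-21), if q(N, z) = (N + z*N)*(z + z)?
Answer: -13734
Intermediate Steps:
q(N, z) = 2*z*(N + N*z) (q(N, z) = (N + N*z)*(2*z) = 2*z*(N + N*z))
(q(8, -7) - 18)*(-21) = (2*8*(-7)*(1 - 7) - 18)*(-21) = (2*8*(-7)*(-6) - 18)*(-21) = (672 - 18)*(-21) = 654*(-21) = -13734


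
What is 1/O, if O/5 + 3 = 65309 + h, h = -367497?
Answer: -1/1510955 ≈ -6.6183e-7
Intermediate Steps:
O = -1510955 (O = -15 + 5*(65309 - 367497) = -15 + 5*(-302188) = -15 - 1510940 = -1510955)
1/O = 1/(-1510955) = -1/1510955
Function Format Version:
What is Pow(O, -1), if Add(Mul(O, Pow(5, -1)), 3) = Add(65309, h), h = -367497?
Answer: Rational(-1, 1510955) ≈ -6.6183e-7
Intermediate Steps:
O = -1510955 (O = Add(-15, Mul(5, Add(65309, -367497))) = Add(-15, Mul(5, -302188)) = Add(-15, -1510940) = -1510955)
Pow(O, -1) = Pow(-1510955, -1) = Rational(-1, 1510955)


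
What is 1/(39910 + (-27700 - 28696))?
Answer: -1/16486 ≈ -6.0658e-5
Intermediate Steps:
1/(39910 + (-27700 - 28696)) = 1/(39910 - 56396) = 1/(-16486) = -1/16486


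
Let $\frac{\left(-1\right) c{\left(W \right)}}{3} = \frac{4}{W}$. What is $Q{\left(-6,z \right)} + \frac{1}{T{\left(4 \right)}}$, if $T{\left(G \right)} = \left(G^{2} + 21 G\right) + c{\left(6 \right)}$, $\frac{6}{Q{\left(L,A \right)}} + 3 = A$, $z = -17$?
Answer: $- \frac{71}{245} \approx -0.2898$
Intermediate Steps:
$Q{\left(L,A \right)} = \frac{6}{-3 + A}$
$c{\left(W \right)} = - \frac{12}{W}$ ($c{\left(W \right)} = - 3 \frac{4}{W} = - \frac{12}{W}$)
$T{\left(G \right)} = -2 + G^{2} + 21 G$ ($T{\left(G \right)} = \left(G^{2} + 21 G\right) - \frac{12}{6} = \left(G^{2} + 21 G\right) - 2 = -2 + G^{2} + 21 G$)
$Q{\left(-6,z \right)} + \frac{1}{T{\left(4 \right)}} = \frac{6}{-3 - 17} + \frac{1}{-2 + 4^{2} + 21 \cdot 4} = \frac{6}{-20} + \frac{1}{-2 + 16 + 84} = 6 \left(- \frac{1}{20}\right) + \frac{1}{98} = - \frac{3}{10} + \frac{1}{98} = - \frac{71}{245}$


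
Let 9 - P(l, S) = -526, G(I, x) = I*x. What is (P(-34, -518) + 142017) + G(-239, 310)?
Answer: 68462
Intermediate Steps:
P(l, S) = 535 (P(l, S) = 9 - 1*(-526) = 9 + 526 = 535)
(P(-34, -518) + 142017) + G(-239, 310) = (535 + 142017) - 239*310 = 142552 - 74090 = 68462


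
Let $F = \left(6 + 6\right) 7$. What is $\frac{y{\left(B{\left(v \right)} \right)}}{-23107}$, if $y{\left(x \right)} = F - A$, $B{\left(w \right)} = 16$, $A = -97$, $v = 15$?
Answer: $- \frac{181}{23107} \approx -0.0078331$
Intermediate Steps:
$F = 84$ ($F = 12 \cdot 7 = 84$)
$y{\left(x \right)} = 181$ ($y{\left(x \right)} = 84 - -97 = 84 + 97 = 181$)
$\frac{y{\left(B{\left(v \right)} \right)}}{-23107} = \frac{181}{-23107} = 181 \left(- \frac{1}{23107}\right) = - \frac{181}{23107}$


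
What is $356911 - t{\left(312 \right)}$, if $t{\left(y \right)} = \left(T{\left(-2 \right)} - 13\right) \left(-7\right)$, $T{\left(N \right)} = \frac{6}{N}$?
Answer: $356799$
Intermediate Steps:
$t{\left(y \right)} = 112$ ($t{\left(y \right)} = \left(\frac{6}{-2} - 13\right) \left(-7\right) = \left(6 \left(- \frac{1}{2}\right) - 13\right) \left(-7\right) = \left(-3 - 13\right) \left(-7\right) = \left(-16\right) \left(-7\right) = 112$)
$356911 - t{\left(312 \right)} = 356911 - 112 = 356799$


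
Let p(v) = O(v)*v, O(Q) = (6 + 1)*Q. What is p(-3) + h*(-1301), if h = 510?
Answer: -663447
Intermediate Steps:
O(Q) = 7*Q
p(v) = 7*v² (p(v) = (7*v)*v = 7*v²)
p(-3) + h*(-1301) = 7*(-3)² + 510*(-1301) = 7*9 - 663510 = 63 - 663510 = -663447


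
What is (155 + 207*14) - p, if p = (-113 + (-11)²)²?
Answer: 2989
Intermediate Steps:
p = 64 (p = (-113 + 121)² = 8² = 64)
(155 + 207*14) - p = (155 + 207*14) - 1*64 = (155 + 2898) - 64 = 3053 - 64 = 2989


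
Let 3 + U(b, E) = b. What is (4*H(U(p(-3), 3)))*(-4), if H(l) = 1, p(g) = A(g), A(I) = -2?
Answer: -16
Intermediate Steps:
p(g) = -2
U(b, E) = -3 + b
(4*H(U(p(-3), 3)))*(-4) = (4*1)*(-4) = 4*(-4) = -16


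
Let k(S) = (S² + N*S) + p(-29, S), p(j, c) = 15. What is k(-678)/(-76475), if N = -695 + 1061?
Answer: -211551/76475 ≈ -2.7663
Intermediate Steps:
N = 366
k(S) = 15 + S² + 366*S (k(S) = (S² + 366*S) + 15 = 15 + S² + 366*S)
k(-678)/(-76475) = (15 + (-678)² + 366*(-678))/(-76475) = (15 + 459684 - 248148)*(-1/76475) = 211551*(-1/76475) = -211551/76475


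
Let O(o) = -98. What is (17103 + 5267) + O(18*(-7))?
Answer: 22272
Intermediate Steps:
(17103 + 5267) + O(18*(-7)) = (17103 + 5267) - 98 = 22370 - 98 = 22272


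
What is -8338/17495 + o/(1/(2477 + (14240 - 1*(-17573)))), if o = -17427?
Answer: -10454519174188/17495 ≈ -5.9757e+8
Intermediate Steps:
-8338/17495 + o/(1/(2477 + (14240 - 1*(-17573)))) = -8338/17495 - (291327159 + 306244671) = -8338*1/17495 - 17427/(1/(2477 + (14240 + 17573))) = -8338/17495 - 17427/(1/(2477 + 31813)) = -8338/17495 - 17427/(1/34290) = -8338/17495 - 17427/1/34290 = -8338/17495 - 17427*34290 = -8338/17495 - 597571830 = -10454519174188/17495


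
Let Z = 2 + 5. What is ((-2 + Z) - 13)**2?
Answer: 64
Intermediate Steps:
Z = 7
((-2 + Z) - 13)**2 = ((-2 + 7) - 13)**2 = (5 - 13)**2 = (-8)**2 = 64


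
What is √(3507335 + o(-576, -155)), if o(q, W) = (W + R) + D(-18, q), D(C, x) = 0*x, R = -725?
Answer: √3506455 ≈ 1872.6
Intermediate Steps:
D(C, x) = 0
o(q, W) = -725 + W (o(q, W) = (W - 725) + 0 = (-725 + W) + 0 = -725 + W)
√(3507335 + o(-576, -155)) = √(3507335 + (-725 - 155)) = √(3507335 - 880) = √3506455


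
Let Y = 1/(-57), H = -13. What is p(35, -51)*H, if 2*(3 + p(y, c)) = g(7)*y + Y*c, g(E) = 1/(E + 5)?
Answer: 6487/456 ≈ 14.226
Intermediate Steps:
Y = -1/57 ≈ -0.017544
g(E) = 1/(5 + E)
p(y, c) = -3 - c/114 + y/24 (p(y, c) = -3 + (y/(5 + 7) - c/57)/2 = -3 + (y/12 - c/57)/2 = -3 + (-c/57 + y/12)/2 = -3 + (-c/114 + y/24) = -3 - c/114 + y/24)
p(35, -51)*H = (-3 - 1/114*(-51) + (1/24)*35)*(-13) = (-3 + 17/38 + 35/24)*(-13) = -499/456*(-13) = 6487/456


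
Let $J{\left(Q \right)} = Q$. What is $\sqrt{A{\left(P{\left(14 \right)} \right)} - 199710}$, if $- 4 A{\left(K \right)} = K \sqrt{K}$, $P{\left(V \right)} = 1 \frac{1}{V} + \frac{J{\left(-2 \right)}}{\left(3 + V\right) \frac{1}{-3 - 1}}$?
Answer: $\frac{\sqrt{-45249492960 - 129 \sqrt{30702}}}{476} \approx 446.89 i$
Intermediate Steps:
$P{\left(V \right)} = \frac{1}{V} - \frac{2}{- \frac{3}{4} - \frac{V}{4}}$ ($P{\left(V \right)} = 1 \frac{1}{V} - \frac{2}{\left(3 + V\right) \frac{1}{-3 - 1}} = \frac{1}{V} - \frac{2}{\left(3 + V\right) \frac{1}{-4}} = \frac{1}{V} - \frac{2}{\left(3 + V\right) \left(- \frac{1}{4}\right)} = \frac{1}{V} - \frac{2}{- \frac{3}{4} - \frac{V}{4}}$)
$A{\left(K \right)} = - \frac{K^{\frac{3}{2}}}{4}$ ($A{\left(K \right)} = - \frac{K \sqrt{K}}{4} = - \frac{K^{\frac{3}{2}}}{4}$)
$\sqrt{A{\left(P{\left(14 \right)} \right)} - 199710} = \sqrt{- \frac{\left(\frac{3 \left(1 + 3 \cdot 14\right)}{14 \left(3 + 14\right)}\right)^{\frac{3}{2}}}{4} - 199710} = \sqrt{- \frac{\left(3 \cdot \frac{1}{14} \cdot \frac{1}{17} \left(1 + 42\right)\right)^{\frac{3}{2}}}{4} - 199710} = \sqrt{- \frac{\left(3 \cdot \frac{1}{14} \cdot \frac{1}{17} \cdot 43\right)^{\frac{3}{2}}}{4} - 199710} = \sqrt{- \frac{\left(\frac{129}{238}\right)^{\frac{3}{2}}}{4} - 199710} = \sqrt{- \frac{\frac{129}{56644} \sqrt{30702}}{4} - 199710} = \sqrt{- \frac{129 \sqrt{30702}}{226576} - 199710} = \sqrt{-199710 - \frac{129 \sqrt{30702}}{226576}}$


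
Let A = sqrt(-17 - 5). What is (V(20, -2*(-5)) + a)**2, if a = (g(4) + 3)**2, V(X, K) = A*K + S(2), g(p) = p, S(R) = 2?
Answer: 401 + 1020*I*sqrt(22) ≈ 401.0 + 4784.2*I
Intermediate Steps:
A = I*sqrt(22) (A = sqrt(-22) = I*sqrt(22) ≈ 4.6904*I)
V(X, K) = 2 + I*K*sqrt(22) (V(X, K) = (I*sqrt(22))*K + 2 = I*K*sqrt(22) + 2 = 2 + I*K*sqrt(22))
a = 49 (a = (4 + 3)**2 = 7**2 = 49)
(V(20, -2*(-5)) + a)**2 = ((2 + I*(-2*(-5))*sqrt(22)) + 49)**2 = ((2 + I*10*sqrt(22)) + 49)**2 = ((2 + 10*I*sqrt(22)) + 49)**2 = (51 + 10*I*sqrt(22))**2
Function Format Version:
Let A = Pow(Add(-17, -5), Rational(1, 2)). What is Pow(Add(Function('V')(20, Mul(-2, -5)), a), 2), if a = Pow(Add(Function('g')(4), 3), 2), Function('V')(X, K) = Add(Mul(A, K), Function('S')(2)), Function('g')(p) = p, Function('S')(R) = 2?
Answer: Add(401, Mul(1020, I, Pow(22, Rational(1, 2)))) ≈ Add(401.00, Mul(4784.2, I))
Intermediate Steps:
A = Mul(I, Pow(22, Rational(1, 2))) (A = Pow(-22, Rational(1, 2)) = Mul(I, Pow(22, Rational(1, 2))) ≈ Mul(4.6904, I))
Function('V')(X, K) = Add(2, Mul(I, K, Pow(22, Rational(1, 2)))) (Function('V')(X, K) = Add(Mul(Mul(I, Pow(22, Rational(1, 2))), K), 2) = Add(Mul(I, K, Pow(22, Rational(1, 2))), 2) = Add(2, Mul(I, K, Pow(22, Rational(1, 2)))))
a = 49 (a = Pow(Add(4, 3), 2) = Pow(7, 2) = 49)
Pow(Add(Function('V')(20, Mul(-2, -5)), a), 2) = Pow(Add(Add(2, Mul(I, Mul(-2, -5), Pow(22, Rational(1, 2)))), 49), 2) = Pow(Add(Add(2, Mul(I, 10, Pow(22, Rational(1, 2)))), 49), 2) = Pow(Add(Add(2, Mul(10, I, Pow(22, Rational(1, 2)))), 49), 2) = Pow(Add(51, Mul(10, I, Pow(22, Rational(1, 2)))), 2)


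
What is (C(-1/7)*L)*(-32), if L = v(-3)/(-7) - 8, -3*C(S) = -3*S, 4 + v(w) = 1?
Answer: -1696/49 ≈ -34.612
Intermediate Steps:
v(w) = -3 (v(w) = -4 + 1 = -3)
C(S) = S (C(S) = -(-1)*S = S)
L = -53/7 (L = -3/(-7) - 8 = -3*(-⅐) - 8 = 3/7 - 8 = -53/7 ≈ -7.5714)
(C(-1/7)*L)*(-32) = (-1/7*(-53/7))*(-32) = (-1*⅐*(-53/7))*(-32) = -⅐*(-53/7)*(-32) = (53/49)*(-32) = -1696/49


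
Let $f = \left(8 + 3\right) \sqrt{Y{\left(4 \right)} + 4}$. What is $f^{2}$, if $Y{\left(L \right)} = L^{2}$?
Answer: $2420$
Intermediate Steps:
$f = 22 \sqrt{5}$ ($f = \left(8 + 3\right) \sqrt{4^{2} + 4} = 11 \sqrt{16 + 4} = 11 \sqrt{20} = 11 \cdot 2 \sqrt{5} = 22 \sqrt{5} \approx 49.193$)
$f^{2} = \left(22 \sqrt{5}\right)^{2} = 2420$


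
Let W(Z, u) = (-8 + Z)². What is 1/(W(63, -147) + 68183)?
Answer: 1/71208 ≈ 1.4043e-5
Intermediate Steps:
1/(W(63, -147) + 68183) = 1/((-8 + 63)² + 68183) = 1/(55² + 68183) = 1/(3025 + 68183) = 1/71208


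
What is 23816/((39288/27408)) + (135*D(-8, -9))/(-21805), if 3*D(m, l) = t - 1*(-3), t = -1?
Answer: 118609890326/7138957 ≈ 16614.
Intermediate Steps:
D(m, l) = ⅔ (D(m, l) = (-1 - 1*(-3))/3 = (-1 + 3)/3 = (⅓)*2 = ⅔)
23816/((39288/27408)) + (135*D(-8, -9))/(-21805) = 23816/((39288/27408)) + (135*(⅔))/(-21805) = 23816/((39288*(1/27408))) + 90*(-1/21805) = 23816/(1637/1142) - 18/4361 = 23816*(1142/1637) - 18/4361 = 27197872/1637 - 18/4361 = 118609890326/7138957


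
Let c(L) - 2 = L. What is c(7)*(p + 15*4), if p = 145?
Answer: 1845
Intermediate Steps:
c(L) = 2 + L
c(7)*(p + 15*4) = (2 + 7)*(145 + 15*4) = 9*(145 + 60) = 9*205 = 1845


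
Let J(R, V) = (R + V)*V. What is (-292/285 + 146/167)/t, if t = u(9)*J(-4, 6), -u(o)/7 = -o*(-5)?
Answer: 511/12850650 ≈ 3.9765e-5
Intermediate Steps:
u(o) = -35*o (u(o) = -7*(-o)*(-5) = -35*o)
J(R, V) = V*(R + V)
t = -3780 (t = (-35*9)*(6*(-4 + 6)) = -1890*2 = -315*12 = -3780)
(-292/285 + 146/167)/t = (-292/285 + 146/167)/(-3780) = (-292*1/285 + 146*(1/167))*(-1/3780) = (-292/285 + 146/167)*(-1/3780) = -7154/47595*(-1/3780) = 511/12850650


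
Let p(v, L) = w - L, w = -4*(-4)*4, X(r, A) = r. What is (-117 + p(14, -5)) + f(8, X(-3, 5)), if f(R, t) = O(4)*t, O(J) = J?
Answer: -60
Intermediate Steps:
w = 64 (w = 16*4 = 64)
p(v, L) = 64 - L
f(R, t) = 4*t
(-117 + p(14, -5)) + f(8, X(-3, 5)) = (-117 + (64 - 1*(-5))) + 4*(-3) = (-117 + (64 + 5)) - 12 = (-117 + 69) - 12 = -48 - 12 = -60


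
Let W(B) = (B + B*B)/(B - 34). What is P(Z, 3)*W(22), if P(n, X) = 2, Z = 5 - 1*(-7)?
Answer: -253/3 ≈ -84.333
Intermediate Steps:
Z = 12 (Z = 5 + 7 = 12)
W(B) = (B + B²)/(-34 + B)
P(Z, 3)*W(22) = 2*(22*(1 + 22)/(-34 + 22)) = 2*(22*23/(-12)) = 2*(22*(-1/12)*23) = 2*(-253/6) = -253/3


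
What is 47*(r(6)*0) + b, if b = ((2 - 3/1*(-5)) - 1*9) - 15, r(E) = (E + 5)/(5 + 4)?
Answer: -7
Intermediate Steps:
r(E) = 5/9 + E/9 (r(E) = (5 + E)/9 = (5 + E)*(⅑) = 5/9 + E/9)
b = -7 (b = ((2 - 3*1*(-5)) - 9) - 15 = ((2 - 3*(-5)) - 9) - 15 = ((2 + 15) - 9) - 15 = (17 - 9) - 15 = 8 - 15 = -7)
47*(r(6)*0) + b = 47*((5/9 + (⅑)*6)*0) - 7 = 47*((5/9 + ⅔)*0) - 7 = 47*((11/9)*0) - 7 = 47*0 - 7 = 0 - 7 = -7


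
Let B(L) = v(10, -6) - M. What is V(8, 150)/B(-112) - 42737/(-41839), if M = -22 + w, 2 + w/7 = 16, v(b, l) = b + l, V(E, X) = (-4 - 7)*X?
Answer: 12018569/502068 ≈ 23.938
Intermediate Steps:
V(E, X) = -11*X
w = 98 (w = -14 + 7*16 = -14 + 112 = 98)
M = 76 (M = -22 + 98 = 76)
B(L) = -72 (B(L) = (10 - 6) - 1*76 = 4 - 76 = -72)
V(8, 150)/B(-112) - 42737/(-41839) = -11*150/(-72) - 42737/(-41839) = -1650*(-1/72) - 42737*(-1/41839) = 275/12 + 42737/41839 = 12018569/502068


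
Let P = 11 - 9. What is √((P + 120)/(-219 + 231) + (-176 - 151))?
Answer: I*√11406/6 ≈ 17.8*I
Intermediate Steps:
P = 2
√((P + 120)/(-219 + 231) + (-176 - 151)) = √((2 + 120)/(-219 + 231) + (-176 - 151)) = √(122/12 - 327) = √(122*(1/12) - 327) = √(61/6 - 327) = √(-1901/6) = I*√11406/6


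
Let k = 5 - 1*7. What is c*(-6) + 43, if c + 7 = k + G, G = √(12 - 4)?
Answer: 97 - 12*√2 ≈ 80.029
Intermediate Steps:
k = -2 (k = 5 - 7 = -2)
G = 2*√2 (G = √8 = 2*√2 ≈ 2.8284)
c = -9 + 2*√2 (c = -7 + (-2 + 2*√2) = -9 + 2*√2 ≈ -6.1716)
c*(-6) + 43 = (-9 + 2*√2)*(-6) + 43 = (54 - 12*√2) + 43 = 97 - 12*√2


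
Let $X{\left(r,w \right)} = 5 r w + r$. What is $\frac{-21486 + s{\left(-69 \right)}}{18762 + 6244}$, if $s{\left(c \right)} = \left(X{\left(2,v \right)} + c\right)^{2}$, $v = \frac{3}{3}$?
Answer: $- \frac{18237}{25006} \approx -0.72931$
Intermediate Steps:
$v = 1$ ($v = 3 \cdot \frac{1}{3} = 1$)
$X{\left(r,w \right)} = r + 5 r w$ ($X{\left(r,w \right)} = 5 r w + r = r + 5 r w$)
$s{\left(c \right)} = \left(12 + c\right)^{2}$ ($s{\left(c \right)} = \left(2 \left(1 + 5 \cdot 1\right) + c\right)^{2} = \left(2 \left(1 + 5\right) + c\right)^{2} = \left(2 \cdot 6 + c\right)^{2} = \left(12 + c\right)^{2}$)
$\frac{-21486 + s{\left(-69 \right)}}{18762 + 6244} = \frac{-21486 + \left(12 - 69\right)^{2}}{18762 + 6244} = \frac{-21486 + \left(-57\right)^{2}}{25006} = \left(-21486 + 3249\right) \frac{1}{25006} = \left(-18237\right) \frac{1}{25006} = - \frac{18237}{25006}$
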